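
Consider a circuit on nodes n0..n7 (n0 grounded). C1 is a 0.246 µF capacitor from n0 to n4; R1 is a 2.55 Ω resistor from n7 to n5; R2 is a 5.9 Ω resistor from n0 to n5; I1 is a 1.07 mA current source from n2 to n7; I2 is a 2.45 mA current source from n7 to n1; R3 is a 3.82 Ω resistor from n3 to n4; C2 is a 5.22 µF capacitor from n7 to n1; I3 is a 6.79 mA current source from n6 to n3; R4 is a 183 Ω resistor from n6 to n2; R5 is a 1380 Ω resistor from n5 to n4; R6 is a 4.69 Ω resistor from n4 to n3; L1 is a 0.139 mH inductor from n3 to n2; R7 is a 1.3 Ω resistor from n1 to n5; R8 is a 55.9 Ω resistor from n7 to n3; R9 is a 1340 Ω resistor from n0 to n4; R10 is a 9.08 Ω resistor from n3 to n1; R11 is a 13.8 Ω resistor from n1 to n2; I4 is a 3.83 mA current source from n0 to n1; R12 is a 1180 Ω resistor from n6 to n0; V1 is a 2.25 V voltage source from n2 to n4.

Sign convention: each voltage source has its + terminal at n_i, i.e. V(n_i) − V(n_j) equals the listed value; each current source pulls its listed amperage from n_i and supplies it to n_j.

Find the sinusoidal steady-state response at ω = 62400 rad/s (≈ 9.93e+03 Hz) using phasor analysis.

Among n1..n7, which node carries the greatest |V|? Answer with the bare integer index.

2

Element admittances at ω=62400 rad/s:
  Y(C1) = 0.000+0.01535j S between n0,n4
  Y(R1) = 0.3922+0.000j S between n7,n5
  Y(R2) = 0.1695+0.000j S between n0,n5
  I1: injects 0.00107 A into n7 (from n2)
  I2: injects 0.00245 A into n1 (from n7)
  Y(R3) = 0.2618+0.000j S between n3,n4
  Y(C2) = 0.000+0.3257j S between n7,n1
  I3: injects 0.00679 A into n3 (from n6)
  Y(R4) = 0.005464+0.000j S between n6,n2
  Y(R5) = 0.0007246+0.000j S between n5,n4
  Y(R6) = 0.2132+0.000j S between n4,n3
  Y(L1) = 0.000-0.1153j S between n3,n2
  Y(R7) = 0.7692+0.000j S between n1,n5
  Y(R8) = 0.01789+0.000j S between n7,n3
  Y(R9) = 0.0007463+0.000j S between n0,n4
  Y(R10) = 0.1101+0.000j S between n3,n1
  Y(R11) = 0.07246+0.000j S between n1,n2
  I4: injects 0.00383 A into n1 (from n0)
  Y(R12) = 0.0008475+0.000j S between n6,n0
  V1: constraint V(n2)−V(n4) = 2.25
Assemble and solve the 8×8 MNA system:
  V(n1)=0.08758+0.08030j  V(n2)=1.362+0.4306j  V(n3)=-0.5856-0.01542j  V(n4)=-0.8883+0.4306j  V(n5)=0.06499+0.07669j  V(n6)=0.1032+0.3728j  V(n7)=0.05055+0.1021j
  i(V1)=-0.1517+0.1988j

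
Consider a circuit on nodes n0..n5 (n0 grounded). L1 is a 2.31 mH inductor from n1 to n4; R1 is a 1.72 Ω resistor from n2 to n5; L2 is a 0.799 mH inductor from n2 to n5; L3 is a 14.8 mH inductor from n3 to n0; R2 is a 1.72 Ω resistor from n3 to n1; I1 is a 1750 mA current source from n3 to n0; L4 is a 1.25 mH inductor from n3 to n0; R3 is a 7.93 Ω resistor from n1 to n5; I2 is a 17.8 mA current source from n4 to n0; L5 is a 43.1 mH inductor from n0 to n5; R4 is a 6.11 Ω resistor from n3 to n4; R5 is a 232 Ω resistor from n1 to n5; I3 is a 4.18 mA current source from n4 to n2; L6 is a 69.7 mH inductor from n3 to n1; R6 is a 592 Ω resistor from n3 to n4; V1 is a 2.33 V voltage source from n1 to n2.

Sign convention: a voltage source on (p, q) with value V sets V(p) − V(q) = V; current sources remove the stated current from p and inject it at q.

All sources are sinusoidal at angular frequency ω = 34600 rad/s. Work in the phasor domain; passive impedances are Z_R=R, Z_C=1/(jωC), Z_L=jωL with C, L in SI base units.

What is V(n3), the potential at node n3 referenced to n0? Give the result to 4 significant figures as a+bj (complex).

0.04568-68.67j V

Apply KCL at each of the 5 non-ground nodes and solve the resulting linear system.
Node n1: branches {L1, R2, R3, R5, L6, V1} → V_1 = 0.1316-68.66j
Node n2: branches {R1, L2, I3, V1} → V_2 = -2.198-68.66j
Node n3: branches {L3, R2, I1, L4, R4, L6, R6} → V_3 = 0.04568-68.67j
Node n4: branches {L1, I2, R4, I3, R6} → V_4 = -0.08579-68.68j
Node n5: branches {R1, L2, R3, L5, R5} → V_5 = -1.708-68.64j
Source currents: i(V1)=-0.2901+0.004185j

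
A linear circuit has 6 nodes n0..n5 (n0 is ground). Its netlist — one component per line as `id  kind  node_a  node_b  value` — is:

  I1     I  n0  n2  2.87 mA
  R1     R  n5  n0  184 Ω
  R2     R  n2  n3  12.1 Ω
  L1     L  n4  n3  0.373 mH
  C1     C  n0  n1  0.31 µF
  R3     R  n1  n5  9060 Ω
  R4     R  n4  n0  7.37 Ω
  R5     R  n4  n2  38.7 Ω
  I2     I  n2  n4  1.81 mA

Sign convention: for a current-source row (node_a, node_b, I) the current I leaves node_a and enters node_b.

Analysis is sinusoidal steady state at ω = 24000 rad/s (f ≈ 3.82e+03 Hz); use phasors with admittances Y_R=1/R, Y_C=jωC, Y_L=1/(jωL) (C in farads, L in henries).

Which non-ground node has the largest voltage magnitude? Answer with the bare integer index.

2

Apply KCL at each of the 5 non-ground nodes and solve the resulting linear system.
Node n1: branches {C1, R3} → V_1 = 0.000+0.000j
Node n2: branches {I1, R2, R5, I2} → V_2 = 0.03186+0.005341j
Node n3: branches {R2, L1} → V_3 = 0.02239+0.007011j
Node n4: branches {L1, R4, R5, I2} → V_4 = 0.02115+0.000j
Node n5: branches {R1, R3} → V_5 = 0.000+0.000j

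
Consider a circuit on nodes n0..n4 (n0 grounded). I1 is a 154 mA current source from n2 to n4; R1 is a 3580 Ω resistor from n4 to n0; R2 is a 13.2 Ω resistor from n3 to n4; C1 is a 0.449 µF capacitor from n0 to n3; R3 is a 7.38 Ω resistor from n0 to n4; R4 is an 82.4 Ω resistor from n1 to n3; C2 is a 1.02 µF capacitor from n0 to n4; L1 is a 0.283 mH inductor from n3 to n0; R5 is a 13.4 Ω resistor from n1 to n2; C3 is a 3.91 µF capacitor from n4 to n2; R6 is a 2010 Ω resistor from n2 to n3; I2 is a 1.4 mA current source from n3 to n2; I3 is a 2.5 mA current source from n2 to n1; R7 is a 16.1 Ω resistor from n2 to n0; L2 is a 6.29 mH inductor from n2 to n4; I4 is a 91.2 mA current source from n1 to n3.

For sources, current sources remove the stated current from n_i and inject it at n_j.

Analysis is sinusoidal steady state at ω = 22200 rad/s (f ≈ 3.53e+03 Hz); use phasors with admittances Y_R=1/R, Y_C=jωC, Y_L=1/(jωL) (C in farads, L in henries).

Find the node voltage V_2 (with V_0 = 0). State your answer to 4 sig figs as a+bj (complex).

-1.161+1.432j V

Apply KCL at each of the 4 non-ground nodes and solve the resulting linear system.
Node n1: branches {R4, R5, I3, I4} → V_1 = -1.982+1.278j
Node n2: branches {I1, R5, C3, R6, I2, I3, R7, L2} → V_2 = -1.161+1.432j
Node n3: branches {R2, C1, R4, L1, R6, I2, I4} → V_3 = 0.2746+0.3288j
Node n4: branches {I1, R1, R2, R3, C2, C3, L2} → V_4 = 0.1077-0.3713j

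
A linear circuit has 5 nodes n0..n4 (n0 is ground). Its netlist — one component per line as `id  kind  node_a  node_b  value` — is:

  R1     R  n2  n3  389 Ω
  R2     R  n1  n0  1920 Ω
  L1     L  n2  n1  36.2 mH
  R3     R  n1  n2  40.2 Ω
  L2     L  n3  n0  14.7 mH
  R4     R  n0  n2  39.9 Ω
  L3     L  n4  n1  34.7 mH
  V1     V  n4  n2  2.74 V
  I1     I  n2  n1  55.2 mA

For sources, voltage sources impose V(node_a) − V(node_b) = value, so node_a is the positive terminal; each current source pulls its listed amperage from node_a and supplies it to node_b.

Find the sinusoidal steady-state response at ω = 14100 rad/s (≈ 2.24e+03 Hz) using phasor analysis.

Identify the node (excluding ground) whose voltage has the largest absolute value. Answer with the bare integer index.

MNA unknowns: 4 node voltages V₁..V_4 plus 1 source current (V1)
R1: Y=0.002571+0.000j on G[2,3]
R2: Y=0.0005208+0.000j on G[1,0]
L1: Y=0.000-0.001959j on G[2,1]
R3: Y=0.02488+0.000j on G[1,2]
L2: Y=0.000-0.004825j on G[3,0]
R4: Y=0.02506+0.000j on G[0,2]
L3: Y=0.000-0.002044j on G[4,1]
V1: row V4−V2=2.74, i_V1 at 4,2
I1: z[2]−=0.0552, z[1]+=0.0552
solve → V1=2.115+0.1155j, V2=-0.04055-0.003821j, V3=-0.007381-0.01767j, V4=2.699-0.003821j
aux → i_V1=0.0002439+0.001195j

4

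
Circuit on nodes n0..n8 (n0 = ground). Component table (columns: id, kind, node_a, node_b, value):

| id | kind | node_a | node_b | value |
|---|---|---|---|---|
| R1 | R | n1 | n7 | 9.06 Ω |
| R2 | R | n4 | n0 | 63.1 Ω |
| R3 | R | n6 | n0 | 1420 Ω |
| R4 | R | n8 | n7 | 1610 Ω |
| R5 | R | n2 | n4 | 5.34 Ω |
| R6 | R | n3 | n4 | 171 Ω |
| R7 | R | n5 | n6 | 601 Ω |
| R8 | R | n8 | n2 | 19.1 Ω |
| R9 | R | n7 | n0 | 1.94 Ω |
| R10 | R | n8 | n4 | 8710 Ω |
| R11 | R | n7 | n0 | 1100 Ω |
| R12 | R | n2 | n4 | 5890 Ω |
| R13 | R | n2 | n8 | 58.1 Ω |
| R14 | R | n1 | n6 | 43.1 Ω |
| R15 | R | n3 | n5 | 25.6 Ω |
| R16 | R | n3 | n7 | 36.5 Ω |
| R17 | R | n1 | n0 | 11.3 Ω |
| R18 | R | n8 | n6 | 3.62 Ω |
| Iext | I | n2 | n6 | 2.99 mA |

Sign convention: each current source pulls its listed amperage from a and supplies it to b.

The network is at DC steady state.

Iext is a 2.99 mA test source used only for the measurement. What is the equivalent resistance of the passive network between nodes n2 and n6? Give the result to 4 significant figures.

R_eq = 15.14 Ω

MNA unknowns: 8 node voltages V₁..V_8
R1: Y=0.1104 on G[1,7]
R2: Y=0.01585 on G[4,0]
R3: Y=0.0007042 on G[6,0]
R4: Y=0.0006211 on G[8,7]
R5: Y=0.1873 on G[2,4]
R6: Y=0.005848 on G[3,4]
R7: Y=0.001664 on G[5,6]
R8: Y=0.05236 on G[8,2]
R9: Y=0.5155 on G[7,0]
R10: Y=0.0001148 on G[8,4]
R11: Y=0.0009091 on G[7,0]
R12: Y=0.0001698 on G[2,4]
R13: Y=0.01721 on G[2,8]
R14: Y=0.02320 on G[1,6]
R15: Y=0.03906 on G[3,5]
R16: Y=0.02740 on G[3,7]
R17: Y=0.08850 on G[1,0]
R18: Y=0.2762 on G[8,6]
Iext: z[2]−=0.00299, z[6]+=0.00299
solve → V1=0.002247, V2=-0.02508, V3=-0.002638, V4=-0.02253, V5=-0.001706, V6=0.02018, V7=0.0002789, V8=0.01104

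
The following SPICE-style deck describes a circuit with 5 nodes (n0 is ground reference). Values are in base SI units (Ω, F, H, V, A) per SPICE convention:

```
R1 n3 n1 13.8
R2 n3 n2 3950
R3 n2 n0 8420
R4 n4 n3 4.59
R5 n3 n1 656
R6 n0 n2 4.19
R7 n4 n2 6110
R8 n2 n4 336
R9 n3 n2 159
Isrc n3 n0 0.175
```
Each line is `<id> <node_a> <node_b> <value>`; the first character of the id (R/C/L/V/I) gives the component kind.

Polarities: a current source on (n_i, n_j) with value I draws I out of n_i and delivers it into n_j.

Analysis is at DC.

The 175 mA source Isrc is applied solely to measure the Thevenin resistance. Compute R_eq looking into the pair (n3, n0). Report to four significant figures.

MNA unknowns: 4 node voltages V₁..V_4
R1: Y=0.07246 on G[3,1]
R2: Y=0.0002532 on G[3,2]
R3: Y=0.0001188 on G[2,0]
R4: Y=0.2179 on G[4,3]
R5: Y=0.001524 on G[3,1]
R6: Y=0.2387 on G[0,2]
R7: Y=0.0001637 on G[4,2]
R8: Y=0.002976 on G[2,4]
R9: Y=0.006289 on G[3,2]
Isrc: z[3]−=0.175, z[0]+=0.175
solve → V1=-18.89, V2=-0.7329, V3=-18.89, V4=-18.63

R_eq = 107.9 Ω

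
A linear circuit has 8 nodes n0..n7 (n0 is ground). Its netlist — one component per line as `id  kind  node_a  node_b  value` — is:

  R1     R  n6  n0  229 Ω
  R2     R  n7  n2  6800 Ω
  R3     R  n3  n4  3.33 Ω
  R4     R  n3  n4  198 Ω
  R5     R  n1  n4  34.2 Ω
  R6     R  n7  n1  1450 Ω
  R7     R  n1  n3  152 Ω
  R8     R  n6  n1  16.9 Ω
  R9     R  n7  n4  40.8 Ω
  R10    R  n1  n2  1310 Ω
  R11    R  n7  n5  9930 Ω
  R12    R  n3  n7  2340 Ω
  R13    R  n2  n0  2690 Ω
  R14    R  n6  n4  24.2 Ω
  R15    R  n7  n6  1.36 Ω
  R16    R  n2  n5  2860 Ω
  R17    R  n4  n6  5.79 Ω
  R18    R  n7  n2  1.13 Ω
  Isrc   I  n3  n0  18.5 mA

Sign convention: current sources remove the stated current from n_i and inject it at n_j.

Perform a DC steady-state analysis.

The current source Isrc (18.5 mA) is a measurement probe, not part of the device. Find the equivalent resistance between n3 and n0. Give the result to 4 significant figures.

MNA unknowns: 7 node voltages V₁..V_7
R1: Y=0.004367 on G[6,0]
R2: Y=0.0001471 on G[7,2]
R3: Y=0.3003 on G[3,4]
R4: Y=0.005051 on G[3,4]
R5: Y=0.02924 on G[1,4]
R6: Y=0.0006897 on G[7,1]
R7: Y=0.006579 on G[1,3]
R8: Y=0.05917 on G[6,1]
R9: Y=0.02451 on G[7,4]
R10: Y=0.0007634 on G[1,2]
R11: Y=0.0001007 on G[7,5]
R12: Y=0.0004274 on G[3,7]
R13: Y=0.0003717 on G[2,0]
R14: Y=0.04132 on G[6,4]
R15: Y=0.7353 on G[7,6]
R16: Y=0.0003497 on G[2,5]
R17: Y=0.1727 on G[4,6]
R18: Y=0.8850 on G[7,2]
Isrc: z[3]−=0.0185, z[0]+=0.0185
solve → V1=-3.934, V2=-3.903, V3=-4.032, V4=-3.974, V5=-3.903, V6=-3.904, V7=-3.905

R_eq = 218.0 Ω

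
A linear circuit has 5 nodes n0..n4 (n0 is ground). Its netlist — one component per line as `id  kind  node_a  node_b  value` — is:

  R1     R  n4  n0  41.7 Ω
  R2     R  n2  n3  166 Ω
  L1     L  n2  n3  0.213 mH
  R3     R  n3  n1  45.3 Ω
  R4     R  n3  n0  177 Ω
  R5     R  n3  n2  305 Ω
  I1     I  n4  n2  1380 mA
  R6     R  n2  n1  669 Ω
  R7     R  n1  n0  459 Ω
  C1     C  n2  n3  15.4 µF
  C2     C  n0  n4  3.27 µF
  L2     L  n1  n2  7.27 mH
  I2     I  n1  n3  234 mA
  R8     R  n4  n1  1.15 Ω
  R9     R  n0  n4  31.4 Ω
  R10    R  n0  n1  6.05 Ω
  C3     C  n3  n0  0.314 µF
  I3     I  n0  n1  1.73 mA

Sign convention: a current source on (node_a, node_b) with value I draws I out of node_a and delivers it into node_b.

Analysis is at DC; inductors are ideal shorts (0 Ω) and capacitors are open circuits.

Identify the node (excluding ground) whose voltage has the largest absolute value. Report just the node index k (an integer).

Element admittances at DC:
  Y(R1) = 0.02398 S between n4,n0
  Y(R2) = 0.006024 S between n2,n3
  L1: short n2↔n3 (DC inductor)
  Y(R3) = 0.02208 S between n3,n1
  Y(R4) = 0.005650 S between n3,n0
  Y(R5) = 0.003279 S between n3,n2
  I1: injects 1.38 A into n2 (from n4)
  Y(R6) = 0.001495 S between n2,n1
  Y(R7) = 0.002179 S between n1,n0
  Y(C1) = 0.000 S between n2,n3
  Y(C2) = 0.000 S between n0,n4
  L2: short n1↔n2 (DC inductor)
  I2: injects 0.234 A into n3 (from n1)
  Y(R8) = 0.8696 S between n4,n1
  Y(R9) = 0.03185 S between n0,n4
  Y(R10) = 0.1653 S between n0,n1
  Y(C3) = 0.000 S between n3,n0
  I3: injects 0.00173 A into n1 (from n0)
Assemble and solve the 6×6 MNA system:
  V(n1)=0.3767  V(n2)=0.3767  V(n3)=0.3767  V(n4)=-1.137
  i(L1)=-0.2319  i(L2)=-1.612

4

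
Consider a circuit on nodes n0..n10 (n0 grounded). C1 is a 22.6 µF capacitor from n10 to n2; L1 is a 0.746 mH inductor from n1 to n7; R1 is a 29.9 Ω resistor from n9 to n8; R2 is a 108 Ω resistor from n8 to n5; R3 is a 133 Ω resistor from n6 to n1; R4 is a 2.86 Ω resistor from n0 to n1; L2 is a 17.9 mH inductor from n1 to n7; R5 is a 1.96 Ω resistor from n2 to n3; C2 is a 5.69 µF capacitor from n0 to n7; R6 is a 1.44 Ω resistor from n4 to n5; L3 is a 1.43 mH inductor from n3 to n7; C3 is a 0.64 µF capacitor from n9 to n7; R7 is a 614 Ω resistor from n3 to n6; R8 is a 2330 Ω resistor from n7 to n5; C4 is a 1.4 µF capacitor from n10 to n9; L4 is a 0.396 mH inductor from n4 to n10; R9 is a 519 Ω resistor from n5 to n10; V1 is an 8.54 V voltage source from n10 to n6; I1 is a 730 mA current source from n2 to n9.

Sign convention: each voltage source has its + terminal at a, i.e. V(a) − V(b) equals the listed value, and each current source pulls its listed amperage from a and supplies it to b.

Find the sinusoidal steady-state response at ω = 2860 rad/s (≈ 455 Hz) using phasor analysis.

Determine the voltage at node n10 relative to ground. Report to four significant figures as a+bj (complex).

Element admittances at ω=2860 rad/s:
  Y(C1) = 0.000+0.06464j S between n10,n2
  Y(L1) = 0.000-0.4687j S between n1,n7
  Y(R1) = 0.03344+0.000j S between n9,n8
  Y(R2) = 0.009259+0.000j S between n8,n5
  Y(R3) = 0.007519+0.000j S between n6,n1
  Y(R4) = 0.3497+0.000j S between n0,n1
  Y(L2) = 0.000-0.01953j S between n1,n7
  Y(R5) = 0.5102+0.000j S between n2,n3
  Y(C2) = 0.000+0.01627j S between n0,n7
  Y(R6) = 0.6944+0.000j S between n4,n5
  Y(L3) = 0.000-0.2445j S between n3,n7
  Y(C3) = 0.000+0.001830j S between n9,n7
  Y(R7) = 0.001629+0.000j S between n3,n6
  Y(R8) = 0.0004292+0.000j S between n7,n5
  Y(C4) = 0.000+0.004004j S between n10,n9
  Y(L4) = 0.000-0.8830j S between n4,n10
  Y(R9) = 0.001927+0.000j S between n5,n10
  V1: constraint V(n10)−V(n6) = 8.54
  I1: injects 0.73 A into n9 (from n2)
Assemble and solve the 11×11 MNA system:
  V(n1)=0.006868+0.007746j  V(n2)=-0.1286-0.03960j  V(n3)=-0.07176-0.02889j  V(n4)=0.1780-10.40j  V(n5)=0.7909-10.90j  V(n6)=-8.753-10.88j  V(n7)=-0.1664+0.1476j  V(n8)=47.02-48.71j  V(n9)=59.81-59.18j  V(n10)=-0.2132-10.88j
  i(V1)=-0.08000-0.09958j

-0.2132-10.88j V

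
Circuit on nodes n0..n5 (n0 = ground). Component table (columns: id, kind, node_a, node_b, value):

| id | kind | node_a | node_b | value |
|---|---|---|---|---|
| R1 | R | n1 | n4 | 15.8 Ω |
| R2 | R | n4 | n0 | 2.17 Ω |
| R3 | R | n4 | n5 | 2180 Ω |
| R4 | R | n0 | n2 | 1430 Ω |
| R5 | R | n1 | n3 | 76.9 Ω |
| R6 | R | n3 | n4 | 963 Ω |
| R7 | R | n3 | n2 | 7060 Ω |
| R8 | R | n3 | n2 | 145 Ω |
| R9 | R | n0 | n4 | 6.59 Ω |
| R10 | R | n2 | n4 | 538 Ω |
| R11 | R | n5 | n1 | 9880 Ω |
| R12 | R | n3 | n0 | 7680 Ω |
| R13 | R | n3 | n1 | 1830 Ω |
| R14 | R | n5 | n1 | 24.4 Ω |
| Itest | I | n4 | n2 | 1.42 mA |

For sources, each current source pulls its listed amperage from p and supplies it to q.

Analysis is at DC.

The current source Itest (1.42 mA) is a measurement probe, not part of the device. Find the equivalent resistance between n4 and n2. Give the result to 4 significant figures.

R_eq = 142.1 Ω

MNA unknowns: 5 node voltages V₁..V_5
R1: Y=0.06329 on G[1,4]
R2: Y=0.4608 on G[4,0]
R3: Y=0.0004587 on G[4,5]
R4: Y=0.0006993 on G[0,2]
R5: Y=0.01300 on G[1,3]
R6: Y=0.001038 on G[3,4]
R7: Y=0.0001416 on G[3,2]
R8: Y=0.006897 on G[3,2]
R9: Y=0.1517 on G[0,4]
R10: Y=0.001859 on G[2,4]
R11: Y=0.0001012 on G[5,1]
R12: Y=0.0001302 on G[3,0]
R13: Y=0.0005464 on G[3,1]
R14: Y=0.04098 on G[5,1]
Itest: z[4]−=0.00142, z[2]+=0.00142
solve → V1=0.01260, V2=0.2015, V3=0.07301, V4=-0.0002455, V5=0.01245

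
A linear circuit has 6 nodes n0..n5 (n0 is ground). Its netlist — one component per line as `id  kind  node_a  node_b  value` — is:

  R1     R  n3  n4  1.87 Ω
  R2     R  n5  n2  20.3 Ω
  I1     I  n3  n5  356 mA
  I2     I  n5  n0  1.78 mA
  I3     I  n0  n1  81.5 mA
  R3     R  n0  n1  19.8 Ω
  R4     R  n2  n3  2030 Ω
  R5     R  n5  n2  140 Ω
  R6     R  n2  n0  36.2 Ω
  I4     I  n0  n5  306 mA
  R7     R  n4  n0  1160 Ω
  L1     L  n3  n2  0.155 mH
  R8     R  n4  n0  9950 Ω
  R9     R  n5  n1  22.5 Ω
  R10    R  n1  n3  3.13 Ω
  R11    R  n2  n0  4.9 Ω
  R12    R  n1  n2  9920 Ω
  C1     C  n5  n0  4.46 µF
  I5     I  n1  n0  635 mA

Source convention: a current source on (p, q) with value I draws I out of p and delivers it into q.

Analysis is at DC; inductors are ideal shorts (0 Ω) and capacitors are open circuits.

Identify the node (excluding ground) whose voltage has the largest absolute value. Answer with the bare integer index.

5

Element admittances at DC:
  Y(R1) = 0.5348 S between n3,n4
  Y(R2) = 0.04926 S between n5,n2
  I1: injects 0.356 A into n5 (from n3)
  I2: injects 0.00178 A into n0 (from n5)
  I3: injects 0.0815 A into n1 (from n0)
  Y(R3) = 0.05051 S between n0,n1
  Y(R4) = 0.0004926 S between n2,n3
  Y(R5) = 0.007143 S between n5,n2
  Y(R6) = 0.02762 S between n2,n0
  I4: injects 0.306 A into n5 (from n0)
  Y(R7) = 0.0008621 S between n4,n0
  L1: short n3↔n2 (DC inductor)
  Y(R8) = 0.0001005 S between n4,n0
  Y(R9) = 0.04444 S between n5,n1
  Y(R10) = 0.3195 S between n1,n3
  Y(R11) = 0.2041 S between n2,n0
  Y(R12) = 0.0001008 S between n1,n2
  Y(C1) = 0.000 S between n5,n0
  I5: injects 0.635 A into n0 (from n1)
Assemble and solve the 6×6 MNA system:
  V(n1)=-1.345  V(n2)=-0.7795  V(n3)=-0.7795  V(n4)=-0.7781  V(n5)=5.518
  i(L1)=-0.5358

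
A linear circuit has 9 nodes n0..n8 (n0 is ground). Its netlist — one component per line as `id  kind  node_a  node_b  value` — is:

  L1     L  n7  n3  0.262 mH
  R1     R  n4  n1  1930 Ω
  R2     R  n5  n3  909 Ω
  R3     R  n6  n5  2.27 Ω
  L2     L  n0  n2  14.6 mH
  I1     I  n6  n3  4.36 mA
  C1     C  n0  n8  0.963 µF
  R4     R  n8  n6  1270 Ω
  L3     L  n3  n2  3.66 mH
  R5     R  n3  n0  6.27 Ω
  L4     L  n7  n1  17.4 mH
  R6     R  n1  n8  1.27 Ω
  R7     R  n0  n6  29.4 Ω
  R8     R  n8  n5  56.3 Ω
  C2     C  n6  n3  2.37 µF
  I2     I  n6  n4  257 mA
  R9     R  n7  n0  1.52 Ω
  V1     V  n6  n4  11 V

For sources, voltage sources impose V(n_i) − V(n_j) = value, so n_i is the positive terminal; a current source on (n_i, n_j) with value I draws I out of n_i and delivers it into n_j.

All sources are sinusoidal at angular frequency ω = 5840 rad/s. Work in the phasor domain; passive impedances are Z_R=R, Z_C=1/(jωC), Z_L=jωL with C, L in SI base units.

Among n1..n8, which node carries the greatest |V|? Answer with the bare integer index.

Apply KCL at each of the 8 non-ground nodes and solve the resulting linear system.
Node n1: branches {R1, L4, R6} → V_1 = -0.4026-0.1029j
Node n2: branches {L2, L3} → V_2 = 0.005825+0.005392j
Node n3: branches {L1, R2, I1, L3, R5, C2} → V_3 = 0.007285+0.006744j
Node n4: branches {R1, I2, V1} → V_4 = -11.11-0.002248j
Node n5: branches {R2, R3, R8} → V_5 = -0.1241-0.005925j
Node n6: branches {R3, I1, R4, R7, C2, I2, V1} → V_6 = -0.1134-0.002248j
Node n7: branches {L1, L4, R9} → V_7 = 0.003166+0.001978j
Node n8: branches {C1, R4, R6, R8} → V_8 = -0.3969-0.09791j
Source currents: i(V1)=-0.2625+5.216e-05j

4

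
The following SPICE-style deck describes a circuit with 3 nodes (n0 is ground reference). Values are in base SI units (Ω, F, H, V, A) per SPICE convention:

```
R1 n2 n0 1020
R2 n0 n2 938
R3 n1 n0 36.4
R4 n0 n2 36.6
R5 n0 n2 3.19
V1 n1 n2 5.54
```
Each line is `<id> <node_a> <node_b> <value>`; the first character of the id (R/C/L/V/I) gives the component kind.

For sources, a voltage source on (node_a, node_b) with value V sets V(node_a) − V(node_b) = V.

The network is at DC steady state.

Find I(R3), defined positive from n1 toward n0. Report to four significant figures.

MNA unknowns: 2 node voltages V₁..V_2 plus 1 source current (V1)
R1: Y=0.0009804 on G[2,0]
R2: Y=0.001066 on G[0,2]
R3: Y=0.02747 on G[1,0]
R4: Y=0.02732 on G[0,2]
R5: Y=0.3135 on G[0,2]
V1: row V1−V2=5.54, i_V1 at 1,2
solve → V1=5.129, V2=-0.4110
aux → i_V1=-0.1409

0.1409 A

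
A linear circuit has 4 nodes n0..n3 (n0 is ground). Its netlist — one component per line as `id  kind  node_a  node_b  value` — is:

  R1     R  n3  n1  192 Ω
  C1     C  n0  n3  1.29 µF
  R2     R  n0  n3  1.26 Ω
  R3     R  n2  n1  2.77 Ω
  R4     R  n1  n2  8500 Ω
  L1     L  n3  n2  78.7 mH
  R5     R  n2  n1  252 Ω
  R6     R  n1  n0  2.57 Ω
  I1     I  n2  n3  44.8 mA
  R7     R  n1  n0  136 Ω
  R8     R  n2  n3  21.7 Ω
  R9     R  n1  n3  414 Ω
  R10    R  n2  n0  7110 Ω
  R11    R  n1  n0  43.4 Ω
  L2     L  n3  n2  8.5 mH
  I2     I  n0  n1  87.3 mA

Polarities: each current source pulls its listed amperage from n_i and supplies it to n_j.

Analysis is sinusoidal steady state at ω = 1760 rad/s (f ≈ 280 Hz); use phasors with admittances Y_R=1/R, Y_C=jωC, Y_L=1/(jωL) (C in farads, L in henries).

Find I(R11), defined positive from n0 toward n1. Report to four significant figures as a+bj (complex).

MNA unknowns: 3 node voltages V₁..V_3
R1: Y=0.005208+0.000j on G[3,1]
C1: Y=0.000+0.002270j on G[0,3]
R2: Y=0.7937+0.000j on G[0,3]
R3: Y=0.3610+0.000j on G[2,1]
R4: Y=0.0001176+0.000j on G[1,2]
L1: Y=0.000-0.007220j on G[3,2]
R5: Y=0.003968+0.000j on G[2,1]
R6: Y=0.3891+0.000j on G[1,0]
I1: z[2]−=0.0448, z[3]+=0.0448
R7: Y=0.007353+0.000j on G[1,0]
R8: Y=0.04608+0.000j on G[2,3]
R9: Y=0.002415+0.000j on G[1,3]
R10: Y=0.0001406+0.000j on G[2,0]
R11: Y=0.02304+0.000j on G[1,0]
L2: Y=0.000-0.06684j on G[3,2]
I2: z[0]−=0.0873, z[1]+=0.0873
solve → V1=0.1097-0.007241j, V2=-0.002239-0.01579j, V3=0.05204+0.003681j

-0.002527+0.0001668j A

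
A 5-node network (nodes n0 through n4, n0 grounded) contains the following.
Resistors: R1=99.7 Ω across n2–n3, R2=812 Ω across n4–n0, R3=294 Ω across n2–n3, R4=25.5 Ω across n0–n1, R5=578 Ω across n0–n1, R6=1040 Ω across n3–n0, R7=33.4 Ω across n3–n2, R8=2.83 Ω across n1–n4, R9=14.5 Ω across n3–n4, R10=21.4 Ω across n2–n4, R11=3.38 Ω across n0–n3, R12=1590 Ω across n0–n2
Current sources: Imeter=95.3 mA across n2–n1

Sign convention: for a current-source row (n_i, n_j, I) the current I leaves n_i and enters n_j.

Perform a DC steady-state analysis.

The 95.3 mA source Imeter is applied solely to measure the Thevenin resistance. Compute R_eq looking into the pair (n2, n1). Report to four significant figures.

R_eq = 14.81 Ω

MNA unknowns: 4 node voltages V₁..V_4
R1: Y=0.01003 on G[2,3]
R2: Y=0.001232 on G[4,0]
R3: Y=0.003401 on G[2,3]
R4: Y=0.03922 on G[0,1]
R5: Y=0.001730 on G[0,1]
R6: Y=0.0009615 on G[3,0]
R7: Y=0.02994 on G[3,2]
R8: Y=0.3534 on G[1,4]
R9: Y=0.06897 on G[3,4]
R10: Y=0.04673 on G[2,4]
R11: Y=0.2959 on G[0,3]
R12: Y=0.0006289 on G[0,2]
Imeter: z[2]−=0.0953, z[1]+=0.0953
solve → V1=0.4540, V2=-0.9578, V3=-0.06159, V4=0.2370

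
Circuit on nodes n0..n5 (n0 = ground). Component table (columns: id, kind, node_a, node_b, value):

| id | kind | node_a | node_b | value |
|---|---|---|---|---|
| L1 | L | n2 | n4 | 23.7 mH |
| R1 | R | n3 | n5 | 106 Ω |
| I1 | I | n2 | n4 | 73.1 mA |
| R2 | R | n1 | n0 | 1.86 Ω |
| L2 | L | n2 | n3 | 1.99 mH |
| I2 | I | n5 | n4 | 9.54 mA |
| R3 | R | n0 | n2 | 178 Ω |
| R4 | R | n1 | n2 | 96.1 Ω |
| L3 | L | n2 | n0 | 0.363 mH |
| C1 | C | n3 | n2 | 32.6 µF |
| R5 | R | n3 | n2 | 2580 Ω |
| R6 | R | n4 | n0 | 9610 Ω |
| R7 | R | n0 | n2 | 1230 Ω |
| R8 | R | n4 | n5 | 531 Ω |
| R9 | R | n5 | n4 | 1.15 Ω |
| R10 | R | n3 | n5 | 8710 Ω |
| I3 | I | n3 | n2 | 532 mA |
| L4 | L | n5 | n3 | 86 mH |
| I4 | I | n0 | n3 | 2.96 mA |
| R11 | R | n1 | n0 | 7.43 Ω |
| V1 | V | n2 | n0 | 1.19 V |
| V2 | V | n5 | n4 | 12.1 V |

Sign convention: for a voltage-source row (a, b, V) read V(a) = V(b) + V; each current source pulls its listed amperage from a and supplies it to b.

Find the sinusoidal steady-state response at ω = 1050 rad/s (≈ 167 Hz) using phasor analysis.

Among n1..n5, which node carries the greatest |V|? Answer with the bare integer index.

Element admittances at ω=1050 rad/s:
  Y(L1) = 0.000-0.04018j S between n2,n4
  Y(R1) = 0.009434+0.000j S between n3,n5
  I1: injects 0.0731 A into n4 (from n2)
  Y(R2) = 0.5376+0.000j S between n1,n0
  Y(L2) = 0.000-0.4786j S between n2,n3
  I2: injects 0.00954 A into n4 (from n5)
  Y(R3) = 0.005618+0.000j S between n0,n2
  Y(R4) = 0.01041+0.000j S between n1,n2
  Y(L3) = 0.000-2.624j S between n2,n0
  Y(C1) = 0.000+0.03423j S between n3,n2
  Y(R5) = 0.0003876+0.000j S between n3,n2
  Y(R6) = 0.0001041+0.000j S between n4,n0
  Y(R7) = 0.0008130+0.000j S between n0,n2
  Y(R8) = 0.001883+0.000j S between n4,n5
  Y(R9) = 0.8696+0.000j S between n5,n4
  Y(R10) = 0.0001148+0.000j S between n3,n5
  I3: injects 0.532 A into n2 (from n3)
  Y(L4) = 0.000-0.01107j S between n5,n3
  I4: injects 0.00296 A into n3 (from n0)
  Y(R11) = 0.1346+0.000j S between n1,n0
  V1: constraint V(n2)−V(n0) = 1.19
  V2: constraint V(n5)−V(n4) = 12.1
Assemble and solve the 7×7 MNA system:
  V(n1)=0.01814+0.000j  V(n2)=1.190+0.000j  V(n3)=1.414-0.9778j  V(n4)=-1.294-0.5322j  V(n5)=10.81-0.5322j
  i(V1)=-0.01675+3.122j  i(V2)=-10.65+0.09976j

5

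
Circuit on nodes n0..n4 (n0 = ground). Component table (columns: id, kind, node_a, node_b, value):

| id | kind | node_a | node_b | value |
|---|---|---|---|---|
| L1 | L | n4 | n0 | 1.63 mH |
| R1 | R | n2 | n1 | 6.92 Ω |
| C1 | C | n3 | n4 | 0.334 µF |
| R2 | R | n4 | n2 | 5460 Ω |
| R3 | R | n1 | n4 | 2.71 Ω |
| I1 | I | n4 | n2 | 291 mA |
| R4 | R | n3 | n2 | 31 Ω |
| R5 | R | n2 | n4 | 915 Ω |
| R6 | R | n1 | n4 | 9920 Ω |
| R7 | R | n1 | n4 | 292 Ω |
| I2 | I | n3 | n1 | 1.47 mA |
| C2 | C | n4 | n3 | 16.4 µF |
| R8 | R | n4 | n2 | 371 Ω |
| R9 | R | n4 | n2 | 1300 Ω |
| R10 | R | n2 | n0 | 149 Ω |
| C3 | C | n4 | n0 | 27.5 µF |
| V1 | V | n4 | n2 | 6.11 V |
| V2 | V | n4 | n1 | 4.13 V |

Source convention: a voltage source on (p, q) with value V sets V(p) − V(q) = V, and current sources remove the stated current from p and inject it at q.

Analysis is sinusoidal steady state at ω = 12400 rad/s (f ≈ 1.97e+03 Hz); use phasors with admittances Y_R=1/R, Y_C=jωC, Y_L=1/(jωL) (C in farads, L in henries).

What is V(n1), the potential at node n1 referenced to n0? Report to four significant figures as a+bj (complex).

Apply KCL at each of the 4 non-ground nodes and solve the resulting linear system.
Node n1: branches {R1, R3, R6, R7, I2, V2} → V_1 = -4.127-0.1406j
Node n2: branches {R1, R2, I1, R4, R5, R8, R9, R10, V1} → V_2 = -6.107-0.1406j
Node n3: branches {C1, R4, I2, C2} → V_3 = -0.1420+0.7938j
Node n4: branches {L1, C1, R2, R3, I1, R5, R6, R7, C2, R8, R9, C3, V1, V2} → V_4 = 0.003237-0.1406j
Source currents: i(V1)=-0.8395-0.03108j, i(V2)=-1.254+0.000j

-4.127-0.1406j V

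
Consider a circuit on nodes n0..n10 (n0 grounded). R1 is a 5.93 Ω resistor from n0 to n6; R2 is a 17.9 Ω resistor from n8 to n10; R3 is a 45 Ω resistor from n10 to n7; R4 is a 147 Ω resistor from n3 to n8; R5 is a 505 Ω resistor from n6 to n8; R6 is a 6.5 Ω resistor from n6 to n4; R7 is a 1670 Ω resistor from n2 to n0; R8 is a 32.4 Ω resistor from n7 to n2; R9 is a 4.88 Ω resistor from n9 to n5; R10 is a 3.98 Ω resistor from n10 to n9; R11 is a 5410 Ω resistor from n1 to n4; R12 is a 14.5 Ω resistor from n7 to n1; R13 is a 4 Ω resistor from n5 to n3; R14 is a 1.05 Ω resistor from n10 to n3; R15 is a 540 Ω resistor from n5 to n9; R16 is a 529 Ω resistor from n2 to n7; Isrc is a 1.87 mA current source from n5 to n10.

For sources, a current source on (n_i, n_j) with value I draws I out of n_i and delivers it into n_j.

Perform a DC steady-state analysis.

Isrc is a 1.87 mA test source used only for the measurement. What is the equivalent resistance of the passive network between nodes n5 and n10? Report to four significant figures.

Element admittances at DC:
  Y(R1) = 0.1686 S between n0,n6
  Y(R2) = 0.05587 S between n8,n10
  Y(R3) = 0.02222 S between n10,n7
  Y(R4) = 0.006803 S between n3,n8
  Y(R5) = 0.001980 S between n6,n8
  Y(R6) = 0.1538 S between n6,n4
  Y(R7) = 0.0005988 S between n2,n0
  Y(R8) = 0.03086 S between n7,n2
  Y(R9) = 0.2049 S between n9,n5
  Y(R10) = 0.2513 S between n10,n9
  Y(R11) = 0.0001848 S between n1,n4
  Y(R12) = 0.06897 S between n7,n1
  Y(R13) = 0.2500 S between n5,n3
  Y(R14) = 0.9524 S between n10,n3
  Y(R15) = 0.001852 S between n5,n9
  Y(R16) = 0.001890 S between n2,n7
  Isrc: injects 0.00187 A into n10 (from n5)
Assemble and solve the 10×10 MNA system:
  V(n1)=9.325e-05  V(n2)=9.182e-05  V(n3)=-0.001144  V(n4)=-2.138e-07  V(n5)=-0.005902  V(n6)=-3.260e-07  V(n7)=9.350e-05  V(n8)=-3.682e-05  V(n9)=-0.002612  V(n10)=9.675e-05

R_eq = 3.208 Ω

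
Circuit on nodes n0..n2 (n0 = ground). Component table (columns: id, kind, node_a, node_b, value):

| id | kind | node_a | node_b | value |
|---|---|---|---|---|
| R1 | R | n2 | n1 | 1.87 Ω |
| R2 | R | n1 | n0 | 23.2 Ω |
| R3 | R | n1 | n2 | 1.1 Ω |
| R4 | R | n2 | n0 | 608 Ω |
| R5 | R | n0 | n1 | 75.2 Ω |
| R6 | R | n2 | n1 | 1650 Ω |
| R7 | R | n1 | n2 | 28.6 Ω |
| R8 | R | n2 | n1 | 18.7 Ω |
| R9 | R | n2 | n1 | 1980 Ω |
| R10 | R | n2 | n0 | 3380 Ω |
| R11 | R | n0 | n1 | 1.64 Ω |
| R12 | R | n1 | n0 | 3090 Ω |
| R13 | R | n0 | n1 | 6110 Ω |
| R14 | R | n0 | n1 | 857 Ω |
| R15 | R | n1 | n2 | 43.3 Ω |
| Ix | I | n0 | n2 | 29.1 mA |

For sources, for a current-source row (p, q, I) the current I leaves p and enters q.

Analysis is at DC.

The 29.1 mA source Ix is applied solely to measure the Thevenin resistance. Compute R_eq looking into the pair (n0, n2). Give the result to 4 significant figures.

MNA unknowns: 2 node voltages V₁..V_2
R1: Y=0.5348 on G[2,1]
R2: Y=0.04310 on G[1,0]
R3: Y=0.9091 on G[1,2]
R4: Y=0.001645 on G[2,0]
R5: Y=0.01330 on G[0,1]
R6: Y=0.0006061 on G[2,1]
R7: Y=0.03497 on G[1,2]
R8: Y=0.05348 on G[2,1]
R9: Y=0.0005051 on G[2,1]
R10: Y=0.0002959 on G[2,0]
R11: Y=0.6098 on G[0,1]
R12: Y=0.0003236 on G[1,0]
R13: Y=0.0001637 on G[0,1]
R14: Y=0.001167 on G[0,1]
R15: Y=0.02309 on G[1,2]
Ix: z[0]−=0.0291, z[2]+=0.0291
solve → V1=0.04339, V2=0.06201

R_eq = 2.131 Ω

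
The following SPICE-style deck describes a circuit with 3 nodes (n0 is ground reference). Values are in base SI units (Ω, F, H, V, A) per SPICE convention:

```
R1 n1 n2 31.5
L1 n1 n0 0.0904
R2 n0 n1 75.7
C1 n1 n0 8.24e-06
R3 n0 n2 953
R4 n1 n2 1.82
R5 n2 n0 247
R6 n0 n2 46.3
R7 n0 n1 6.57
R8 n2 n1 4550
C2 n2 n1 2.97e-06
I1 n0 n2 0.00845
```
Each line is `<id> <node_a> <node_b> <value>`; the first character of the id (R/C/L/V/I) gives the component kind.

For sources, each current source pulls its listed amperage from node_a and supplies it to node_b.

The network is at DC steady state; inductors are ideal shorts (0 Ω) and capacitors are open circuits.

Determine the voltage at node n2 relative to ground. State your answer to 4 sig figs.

MNA unknowns: 2 node voltages V₁..V_2 plus 1 source current (L1)
R1: Y=0.03175 on G[1,2]
L1: row V1−V0=0, i_L1 at 1,0
R2: Y=0.01321 on G[0,1]
C1: Y=0.000 on G[1,0]
R3: Y=0.001049 on G[0,2]
R4: Y=0.5495 on G[1,2]
R5: Y=0.004049 on G[2,0]
R6: Y=0.02160 on G[0,2]
R7: Y=0.1522 on G[0,1]
R8: Y=0.0002198 on G[2,1]
C2: Y=0.000 on G[2,1]
I1: z[0]−=0.00845, z[2]+=0.00845
solve → V1=0.000, V2=0.01390
aux → i_L1=0.008079

0.01390 V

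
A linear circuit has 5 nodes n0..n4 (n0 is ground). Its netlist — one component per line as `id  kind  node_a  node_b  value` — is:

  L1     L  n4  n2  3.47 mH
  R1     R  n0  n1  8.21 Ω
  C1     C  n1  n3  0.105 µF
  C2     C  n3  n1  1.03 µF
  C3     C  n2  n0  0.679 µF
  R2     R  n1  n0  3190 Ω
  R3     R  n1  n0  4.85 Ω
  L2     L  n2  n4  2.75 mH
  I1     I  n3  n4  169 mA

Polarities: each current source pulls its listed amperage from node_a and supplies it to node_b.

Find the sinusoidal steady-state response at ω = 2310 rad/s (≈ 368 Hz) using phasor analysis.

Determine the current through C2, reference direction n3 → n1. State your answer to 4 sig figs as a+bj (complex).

Apply KCL at each of the 4 non-ground nodes and solve the resulting linear system.
Node n1: branches {R1, C1, C2, R2, R3} → V_1 = -0.5148+0.000j
Node n2: branches {L1, C3, L2} → V_2 = 0.000-107.7j
Node n3: branches {C1, C2, I1} → V_3 = -0.5148+64.46j
Node n4: branches {L1, L2, I1} → V_4 = 0.000-107.1j

-0.1534+0.000j A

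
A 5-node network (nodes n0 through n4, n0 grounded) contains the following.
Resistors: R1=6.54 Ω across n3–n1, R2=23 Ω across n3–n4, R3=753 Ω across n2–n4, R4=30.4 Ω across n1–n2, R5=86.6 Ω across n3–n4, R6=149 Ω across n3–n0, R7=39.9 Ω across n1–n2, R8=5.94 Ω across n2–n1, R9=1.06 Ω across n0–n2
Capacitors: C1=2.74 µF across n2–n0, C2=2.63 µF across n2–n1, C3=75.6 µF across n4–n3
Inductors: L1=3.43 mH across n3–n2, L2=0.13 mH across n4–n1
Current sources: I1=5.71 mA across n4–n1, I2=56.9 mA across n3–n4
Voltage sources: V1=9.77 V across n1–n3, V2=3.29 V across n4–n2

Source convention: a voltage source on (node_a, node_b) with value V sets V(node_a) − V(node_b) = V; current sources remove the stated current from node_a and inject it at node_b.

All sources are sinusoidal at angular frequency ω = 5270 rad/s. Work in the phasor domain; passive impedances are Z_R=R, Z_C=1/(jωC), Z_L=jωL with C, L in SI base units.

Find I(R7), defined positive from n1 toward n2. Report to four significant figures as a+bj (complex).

0.007038+0.01481j A

MNA unknowns: 4 node voltages V₁..V_4 plus 2 source currents (V1, V2)
R1: Y=0.1529+0.000j on G[3,1]
R2: Y=0.04348+0.000j on G[3,4]
C1: Y=0.000+0.01444j on G[2,0]
R3: Y=0.001328+0.000j on G[2,4]
L1: Y=0.000-0.05532j on G[3,2]
I1: z[4]−=0.00571, z[1]+=0.00571
R4: Y=0.03289+0.000j on G[1,2]
R5: Y=0.01155+0.000j on G[3,4]
L2: Y=0.000-1.460j on G[4,1]
C2: Y=0.000+0.01386j on G[2,1]
C3: Y=0.000+0.3984j on G[4,3]
R6: Y=0.006711+0.000j on G[3,0]
R7: Y=0.02506+0.000j on G[1,2]
I2: z[3]−=0.0569, z[4]+=0.0569
R8: Y=0.1684+0.000j on G[2,1]
R9: Y=0.9434+0.000j on G[0,2]
V1: row V1−V3=9.77, i_V1 at 1,3
V2: row V4−V2=3.29, i_V2 at 4,2
solve → V1=0.3478+0.5858j, V2=0.06695-0.005192j, V3=-9.422+0.5858j, V4=3.357-0.005192j
aux → i_V1=-2.406-4.530j, i_V2=-0.02919-0.6665j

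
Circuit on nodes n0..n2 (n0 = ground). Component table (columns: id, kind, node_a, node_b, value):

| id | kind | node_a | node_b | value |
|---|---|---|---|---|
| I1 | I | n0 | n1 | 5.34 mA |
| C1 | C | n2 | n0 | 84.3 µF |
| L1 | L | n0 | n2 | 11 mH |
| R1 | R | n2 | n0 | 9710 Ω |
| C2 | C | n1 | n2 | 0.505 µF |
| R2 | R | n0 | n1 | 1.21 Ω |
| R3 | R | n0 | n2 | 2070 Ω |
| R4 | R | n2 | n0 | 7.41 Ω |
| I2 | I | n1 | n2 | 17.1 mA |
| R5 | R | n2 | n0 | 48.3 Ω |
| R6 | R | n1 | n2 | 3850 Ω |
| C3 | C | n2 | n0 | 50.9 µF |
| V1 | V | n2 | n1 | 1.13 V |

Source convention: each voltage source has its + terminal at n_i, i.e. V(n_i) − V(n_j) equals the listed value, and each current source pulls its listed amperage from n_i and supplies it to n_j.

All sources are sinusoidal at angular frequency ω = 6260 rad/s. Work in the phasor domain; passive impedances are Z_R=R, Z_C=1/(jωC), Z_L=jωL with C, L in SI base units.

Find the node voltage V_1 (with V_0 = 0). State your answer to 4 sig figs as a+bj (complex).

-0.5732-0.4713j V

MNA unknowns: 2 node voltages V₁..V_2 plus 1 source current (V1)
I1: z[0]−=0.00534, z[1]+=0.00534
C1: Y=0.000+0.5277j on G[2,0]
L1: Y=0.000-0.01452j on G[0,2]
R1: Y=0.0001030+0.000j on G[2,0]
C2: Y=0.000+0.003161j on G[1,2]
R2: Y=0.8264+0.000j on G[0,1]
R3: Y=0.0004831+0.000j on G[0,2]
R4: Y=0.1350+0.000j on G[2,0]
I2: z[1]−=0.0171, z[2]+=0.0171
R5: Y=0.02070+0.000j on G[2,0]
R6: Y=0.0002597+0.000j on G[1,2]
C3: Y=0.000+0.3186j on G[2,0]
V1: row V2−V1=1.13, i_V1 at 2,1
solve → V1=-0.5732-0.4713j, V2=0.5568-0.4713j
aux → i_V1=-0.4623-0.3931j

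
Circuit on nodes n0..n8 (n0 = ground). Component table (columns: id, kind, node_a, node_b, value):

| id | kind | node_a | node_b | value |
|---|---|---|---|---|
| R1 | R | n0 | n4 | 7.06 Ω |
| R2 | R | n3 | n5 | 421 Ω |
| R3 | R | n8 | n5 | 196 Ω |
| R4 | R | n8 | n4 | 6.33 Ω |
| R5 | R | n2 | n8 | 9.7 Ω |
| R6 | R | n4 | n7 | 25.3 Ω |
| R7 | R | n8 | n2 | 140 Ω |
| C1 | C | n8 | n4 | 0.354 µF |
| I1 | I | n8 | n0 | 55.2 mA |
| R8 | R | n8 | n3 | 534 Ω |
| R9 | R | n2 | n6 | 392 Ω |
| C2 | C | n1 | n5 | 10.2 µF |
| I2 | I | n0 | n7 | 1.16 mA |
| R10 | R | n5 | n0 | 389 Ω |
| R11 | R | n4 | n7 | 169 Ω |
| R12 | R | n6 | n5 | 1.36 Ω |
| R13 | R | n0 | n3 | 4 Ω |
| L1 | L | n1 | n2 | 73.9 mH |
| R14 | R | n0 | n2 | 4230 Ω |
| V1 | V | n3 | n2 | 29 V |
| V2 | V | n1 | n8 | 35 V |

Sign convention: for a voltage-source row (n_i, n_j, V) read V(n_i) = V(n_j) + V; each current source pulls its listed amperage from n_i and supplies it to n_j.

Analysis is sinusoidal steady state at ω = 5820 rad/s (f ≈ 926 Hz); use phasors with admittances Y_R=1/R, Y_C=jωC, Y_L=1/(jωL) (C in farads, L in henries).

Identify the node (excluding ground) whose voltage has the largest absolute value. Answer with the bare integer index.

2

Element admittances at ω=5820 rad/s:
  Y(R1) = 0.1416+0.000j S between n0,n4
  Y(R2) = 0.002375+0.000j S between n3,n5
  Y(R3) = 0.005102+0.000j S between n8,n5
  Y(R4) = 0.1580+0.000j S between n8,n4
  Y(R5) = 0.1031+0.000j S between n2,n8
  Y(R6) = 0.03953+0.000j S between n4,n7
  Y(R7) = 0.007143+0.000j S between n8,n2
  Y(C1) = 0.000+0.002060j S between n8,n4
  I1: injects 0.0552 A into n0 (from n8)
  Y(R8) = 0.001873+0.000j S between n8,n3
  Y(R9) = 0.002551+0.000j S between n2,n6
  Y(C2) = 0.000+0.05936j S between n1,n5
  I2: injects 0.00116 A into n7 (from n0)
  Y(R10) = 0.002571+0.000j S between n5,n0
  Y(R11) = 0.005917+0.000j S between n4,n7
  Y(R12) = 0.7353+0.000j S between n6,n5
  Y(R13) = 0.2500+0.000j S between n0,n3
  Y(L1) = 0.000-0.002325j S between n1,n2
  Y(R14) = 0.0002364+0.000j S between n0,n2
  V1: constraint V(n3)−V(n2) = 29
  V2: constraint V(n1)−V(n8) = 35
Assemble and solve the 10×10 MNA system:
  V(n1)=19.20+0.2614j  V(n2)=-24.66-0.1136j  V(n3)=4.342-0.1136j  V(n4)=-8.329+0.08645j  V(n5)=17.88+6.293j  V(n6)=17.73+6.271j  V(n7)=-8.303+0.08645j  V(n8)=-15.80+0.2614j
  i(V1)=-1.091+0.04432j  i(V2)=-0.3589+0.02351j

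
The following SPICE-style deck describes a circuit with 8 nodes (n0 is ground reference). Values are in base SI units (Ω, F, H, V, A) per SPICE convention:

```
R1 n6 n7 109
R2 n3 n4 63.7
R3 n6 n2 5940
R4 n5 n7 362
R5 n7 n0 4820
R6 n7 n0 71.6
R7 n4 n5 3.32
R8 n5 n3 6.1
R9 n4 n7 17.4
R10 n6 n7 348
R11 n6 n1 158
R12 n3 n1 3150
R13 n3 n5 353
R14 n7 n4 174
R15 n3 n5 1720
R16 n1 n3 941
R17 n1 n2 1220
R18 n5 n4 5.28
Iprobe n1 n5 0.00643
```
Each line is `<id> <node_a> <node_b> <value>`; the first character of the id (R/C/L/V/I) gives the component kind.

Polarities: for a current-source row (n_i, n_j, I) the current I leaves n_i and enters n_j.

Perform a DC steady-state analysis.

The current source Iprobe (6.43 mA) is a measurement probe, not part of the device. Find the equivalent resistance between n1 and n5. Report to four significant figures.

R_eq = 188.8 Ω

MNA unknowns: 7 node voltages V₁..V_7
R1: Y=0.009174 on G[6,7]
R2: Y=0.01570 on G[3,4]
R3: Y=0.0001684 on G[6,2]
R4: Y=0.002762 on G[5,7]
R5: Y=0.0002075 on G[7,0]
R6: Y=0.01397 on G[7,0]
R7: Y=0.3012 on G[4,5]
R8: Y=0.1639 on G[5,3]
R9: Y=0.05747 on G[4,7]
R10: Y=0.002874 on G[6,7]
R11: Y=0.006329 on G[6,1]
R12: Y=0.0003175 on G[3,1]
R13: Y=0.002833 on G[3,5]
R14: Y=0.005747 on G[7,4]
R15: Y=0.0005814 on G[3,5]
R16: Y=0.001063 on G[1,3]
R17: Y=0.0008197 on G[1,2]
R18: Y=0.1894 on G[5,4]
Iprobe: z[1]−=0.00643, z[5]+=0.00643
solve → V1=-1.133, V2=-1.007, V3=0.07128, V4=0.07188, V5=0.08116, V6=-0.3958, V7=0.000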